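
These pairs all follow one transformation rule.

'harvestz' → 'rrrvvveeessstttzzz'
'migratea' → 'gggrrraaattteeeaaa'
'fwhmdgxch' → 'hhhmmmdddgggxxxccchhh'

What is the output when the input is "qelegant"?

llleeegggaaannnttt

What's happening: delete the first 2 characters, then repeat every character 3 times.
"qelegant" → "legant" → "llleeegggaaannnttt".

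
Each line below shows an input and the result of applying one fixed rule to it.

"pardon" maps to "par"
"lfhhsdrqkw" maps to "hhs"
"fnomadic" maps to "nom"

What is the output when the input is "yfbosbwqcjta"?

Looking at the pairs, the operation is to swap the front and back halves of the string, then keep only the last 3 characters.
"yfbosbwqcjta" → "osb".

osb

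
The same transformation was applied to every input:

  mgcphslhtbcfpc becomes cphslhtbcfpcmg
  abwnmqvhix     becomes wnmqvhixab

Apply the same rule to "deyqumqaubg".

The rule is to move the first 2 characters to the end (rotate left by 2).
On "deyqumqaubg" that produces "yqumqaubgde".

yqumqaubgde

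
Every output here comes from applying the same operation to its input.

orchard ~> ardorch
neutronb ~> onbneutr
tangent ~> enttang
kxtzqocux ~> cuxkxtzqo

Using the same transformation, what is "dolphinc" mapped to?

Looking at the pairs, the operation is to move the last 3 characters to the front (rotate right by 3).
Applying that to "dolphinc" gives "incdolph".

incdolph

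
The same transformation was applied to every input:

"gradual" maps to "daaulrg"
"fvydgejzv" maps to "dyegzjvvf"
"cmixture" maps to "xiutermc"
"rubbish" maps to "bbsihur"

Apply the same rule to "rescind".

Each output is the input with this applied: swap each adjacent pair of characters (1↔2, 3↔4, ...), then move the first 2 characters to the end (rotate left by 2).
Doing the same to "rescind": "csnider".
(Check on "rubbish": → "urbbsih" → "bbsihur" ✓)

csnider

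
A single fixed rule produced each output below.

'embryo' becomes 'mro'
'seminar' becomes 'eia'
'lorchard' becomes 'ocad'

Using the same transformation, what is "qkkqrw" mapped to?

kqw

What's happening: keep every other character starting from the second (positions 2nd, 4th, 6th, ...).
On "qkkqrw" that produces "kqw".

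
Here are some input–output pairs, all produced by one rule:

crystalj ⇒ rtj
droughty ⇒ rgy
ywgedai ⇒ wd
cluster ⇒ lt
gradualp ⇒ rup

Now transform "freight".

Each output is the input with this applied: keep one character in every 3, starting at position 2 (positions 2nd, 5th, 8th, ...).
For "freight" the result is "rg".

rg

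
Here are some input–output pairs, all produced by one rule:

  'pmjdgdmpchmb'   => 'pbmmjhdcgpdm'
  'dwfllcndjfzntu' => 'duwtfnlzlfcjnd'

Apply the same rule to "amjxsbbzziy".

aymijzxzsbb

The pattern: take characters alternately from the front and the back (1st, last, 2nd, 2nd-last, ...).
For "amjxsbbzziy" the result is "aymijzxzsbb".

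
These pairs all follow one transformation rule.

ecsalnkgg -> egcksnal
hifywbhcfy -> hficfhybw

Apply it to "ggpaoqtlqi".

gqglptaqo

Rule — delete the last character, then take characters alternately from the front and the back (1st, last, 2nd, 2nd-last, ...).
So "ggpaoqtlqi" becomes "gqglptaqo".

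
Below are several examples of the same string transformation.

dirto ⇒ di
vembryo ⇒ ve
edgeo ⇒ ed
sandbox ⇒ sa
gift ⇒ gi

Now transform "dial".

di

Rule — keep only the first 2 characters.
So "dial" becomes "di".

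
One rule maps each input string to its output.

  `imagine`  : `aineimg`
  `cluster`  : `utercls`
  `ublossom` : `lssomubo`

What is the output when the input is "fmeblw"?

elwfmb

Rule — move the first 3 characters to the end (rotate left by 3), then swap the first and last characters.
For "fmeblw", step one produces "blwfme"; step two turns that into "elwfmb".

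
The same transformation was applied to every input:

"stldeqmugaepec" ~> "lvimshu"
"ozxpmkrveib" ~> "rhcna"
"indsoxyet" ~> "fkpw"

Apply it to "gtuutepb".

The rule is to shift every letter 8 places backward in the alphabet (wrapping around), then keep every other character starting from the second (positions 2nd, 4th, 6th, ...).
For "gtuutepb" the result is "lmwt".
(Check on "ozxpmkrveib": → "grphecjnwat" → "rhcna" ✓)

lmwt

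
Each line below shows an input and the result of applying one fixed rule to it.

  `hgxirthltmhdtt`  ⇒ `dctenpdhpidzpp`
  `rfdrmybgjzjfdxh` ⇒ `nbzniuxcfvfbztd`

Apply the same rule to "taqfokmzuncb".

pwmbkgivqjyx

What's happening: shift every letter 4 places backward in the alphabet (wrapping around).
Applying that to "taqfokmzuncb" gives "pwmbkgivqjyx".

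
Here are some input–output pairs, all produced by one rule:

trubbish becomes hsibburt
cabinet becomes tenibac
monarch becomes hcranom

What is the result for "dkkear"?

raekkd

Rule — reverse the string.
For "dkkear" the result is "raekkd".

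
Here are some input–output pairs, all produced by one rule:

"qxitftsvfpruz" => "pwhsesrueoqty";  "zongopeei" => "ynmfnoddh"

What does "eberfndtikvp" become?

dadqemcshjuo

Looking at the pairs, the operation is to shift every letter 1 place backward in the alphabet (wrapping around).
Doing the same to "eberfndtikvp": "dadqemcshjuo".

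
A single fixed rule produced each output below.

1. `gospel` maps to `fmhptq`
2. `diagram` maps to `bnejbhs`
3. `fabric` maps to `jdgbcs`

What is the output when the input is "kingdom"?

pnljohe

The transformation: shift every letter 1 place forward in the alphabet (wrapping around), then move the last 2 characters to the front (rotate right by 2).
Applying both steps to "kingdom": "ljohepn", then "pnljohe".
(Check on "fabric": → "gbcsjd" → "jdgbcs" ✓)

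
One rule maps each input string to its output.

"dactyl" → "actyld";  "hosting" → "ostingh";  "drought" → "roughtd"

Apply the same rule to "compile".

ompilec

The transformation: move the first character to the end.
"compile" → "ompilec".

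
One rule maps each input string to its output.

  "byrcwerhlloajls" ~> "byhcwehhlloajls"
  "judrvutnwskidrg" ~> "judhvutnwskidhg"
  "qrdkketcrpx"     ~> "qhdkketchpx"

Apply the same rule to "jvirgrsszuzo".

The rule is to replace every "r" with "h".
"jvirgrsszuzo" → "jvihghsszuzo".

jvihghsszuzo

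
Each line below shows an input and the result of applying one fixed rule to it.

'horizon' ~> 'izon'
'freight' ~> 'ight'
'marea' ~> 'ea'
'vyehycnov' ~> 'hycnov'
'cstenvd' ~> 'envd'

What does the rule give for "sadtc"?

The transformation: delete the first 3 characters.
"sadtc" → "tc".

tc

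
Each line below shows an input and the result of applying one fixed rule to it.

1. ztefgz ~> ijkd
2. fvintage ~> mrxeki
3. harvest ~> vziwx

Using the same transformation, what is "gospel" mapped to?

What's happening: shift every letter 4 places forward in the alphabet (wrapping around), then delete the first 2 characters.
Working it through for "gospel": intermediate "kswtip", final "wtip".

wtip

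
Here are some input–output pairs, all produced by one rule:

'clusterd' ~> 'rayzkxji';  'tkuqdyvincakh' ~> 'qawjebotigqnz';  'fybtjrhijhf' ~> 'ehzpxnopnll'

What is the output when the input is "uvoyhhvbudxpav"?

In each case the input is transformed by: shift every letter 6 places forward in the alphabet (wrapping around), then move the first character to the end.
On "uvoyhhvbudxpav": the first step gives "abuennbhajdvgb", and the second then gives "buennbhajdvgba".
(Check on "clusterd": → "irayzkxj" → "rayzkxji" ✓)

buennbhajdvgba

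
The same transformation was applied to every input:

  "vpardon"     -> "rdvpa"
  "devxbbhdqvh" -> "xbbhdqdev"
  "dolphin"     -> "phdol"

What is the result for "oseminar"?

minose

The rule is to delete the last 2 characters, then move the first 3 characters to the end (rotate left by 3).
On "oseminar": the first step gives "osemin", and the second then gives "minose".
(Check on "dolphin": → "dolph" → "phdol" ✓)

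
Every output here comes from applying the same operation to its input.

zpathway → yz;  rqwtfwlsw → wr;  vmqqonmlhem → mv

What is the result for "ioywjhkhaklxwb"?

bi

Each output is the input with this applied: move the first character to the end, then keep only the last 2 characters.
Doing the same to "ioywjhkhaklxwb": "bi".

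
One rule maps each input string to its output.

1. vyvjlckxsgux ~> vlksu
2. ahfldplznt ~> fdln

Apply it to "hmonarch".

In each case the input is transformed by: keep every other character starting from the first (positions 1st, 3rd, 5th, ...), then delete the first character.
For "hmonarch", step one produces "hoac"; step two turns that into "oac".

oac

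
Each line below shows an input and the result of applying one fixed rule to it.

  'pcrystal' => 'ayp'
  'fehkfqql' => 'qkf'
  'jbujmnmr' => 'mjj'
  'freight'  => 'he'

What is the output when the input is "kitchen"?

et

Looking at the pairs, the operation is to reverse the string, then keep one character in every 3, starting at position 2 (positions 2nd, 5th, 8th, ...).
Applying both steps to "kitchen": "nehctik", then "et".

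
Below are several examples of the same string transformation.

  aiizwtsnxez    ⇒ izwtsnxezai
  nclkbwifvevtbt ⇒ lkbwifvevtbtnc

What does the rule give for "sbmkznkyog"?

mkznkyogsb

Each output is the input with this applied: move the first 2 characters to the end (rotate left by 2).
Doing the same to "sbmkznkyog": "mkznkyogsb".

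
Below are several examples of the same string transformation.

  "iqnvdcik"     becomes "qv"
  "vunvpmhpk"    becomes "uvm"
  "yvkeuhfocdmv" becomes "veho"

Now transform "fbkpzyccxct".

The pattern: delete the last 3 characters, then keep every other character starting from the second (positions 2nd, 4th, 6th, ...).
So "fbkpzyccxct" becomes "bpyc".

bpyc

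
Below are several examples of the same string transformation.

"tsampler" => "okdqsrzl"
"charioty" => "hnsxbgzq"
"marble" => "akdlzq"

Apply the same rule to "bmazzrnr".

yqmqalzy

The pattern: shift every letter 1 place backward in the alphabet (wrapping around), then swap the front and back halves of the string.
Applying both steps to "bmazzrnr": "alzyyqmq", then "yqmqalzy".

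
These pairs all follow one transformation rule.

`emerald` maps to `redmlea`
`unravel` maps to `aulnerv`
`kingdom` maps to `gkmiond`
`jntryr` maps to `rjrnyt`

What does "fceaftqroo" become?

tfocoeraqf

Looking at the pairs, the operation is to take characters alternately from the front and the back (1st, last, 2nd, 2nd-last, ...), then move the last character to the front.
Applying both steps to "fceaftqroo": "focoeraqft", then "tfocoeraqf".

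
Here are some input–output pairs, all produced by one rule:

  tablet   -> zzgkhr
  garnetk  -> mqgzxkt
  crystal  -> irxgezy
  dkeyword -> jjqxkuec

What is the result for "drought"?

Rule — take characters alternately from the front and the back (1st, last, 2nd, 2nd-last, ...), then shift every letter 6 places forward in the alphabet (wrapping around).
Applying both steps to "drought": "dtrhogu", then "jzxnuma".

jzxnuma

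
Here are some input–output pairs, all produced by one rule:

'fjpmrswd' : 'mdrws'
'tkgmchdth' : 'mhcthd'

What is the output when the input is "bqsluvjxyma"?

Looking at the pairs, the operation is to delete the first 3 characters, then take characters alternately from the front and the back (1st, last, 2nd, 2nd-last, ...).
"bqsluvjxyma" → "luvjxyma" → "laumvyjx".

laumvyjx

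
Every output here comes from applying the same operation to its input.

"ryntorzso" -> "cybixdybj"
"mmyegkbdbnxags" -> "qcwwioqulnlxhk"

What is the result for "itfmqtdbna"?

The transformation: shift every letter 10 places forward in the alphabet (wrapping around), then move the last 2 characters to the front (rotate right by 2).
"itfmqtdbna" → "sdpwadnlxk" → "xksdpwadnl".
(Check on "mmyegkbdbnxags": → "wwioqulnlxhkqc" → "qcwwioqulnlxhk" ✓)

xksdpwadnl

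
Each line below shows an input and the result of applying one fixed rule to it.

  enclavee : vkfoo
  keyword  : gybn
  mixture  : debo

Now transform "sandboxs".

Rule — delete the first 3 characters, then shift every letter 10 places forward in the alphabet (wrapping around).
For "sandboxs", step one produces "dboxs"; step two turns that into "nlyhc".

nlyhc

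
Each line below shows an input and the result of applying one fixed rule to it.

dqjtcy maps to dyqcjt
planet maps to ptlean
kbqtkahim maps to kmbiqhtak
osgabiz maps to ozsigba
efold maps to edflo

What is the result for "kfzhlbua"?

Rule — take characters alternately from the front and the back (1st, last, 2nd, 2nd-last, ...).
Doing the same to "kfzhlbua": "kafuzbhl".

kafuzbhl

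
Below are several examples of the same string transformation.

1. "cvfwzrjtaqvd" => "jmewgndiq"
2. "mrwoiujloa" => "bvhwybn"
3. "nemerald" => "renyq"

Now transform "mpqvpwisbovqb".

In each case the input is transformed by: delete the first 3 characters, then shift every letter 13 places forward in the alphabet (wrapping around) — i.e. ROT13.
On "mpqvpwisbovqb" that produces "icjvfobido".

icjvfobido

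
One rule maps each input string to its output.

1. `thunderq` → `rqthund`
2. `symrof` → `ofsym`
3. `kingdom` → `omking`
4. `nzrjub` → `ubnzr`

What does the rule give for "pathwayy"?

yypathw

The transformation: move the last 3 characters to the front (rotate right by 3), then delete the first character.
Working it through for "pathwayy": intermediate "ayypathw", final "yypathw".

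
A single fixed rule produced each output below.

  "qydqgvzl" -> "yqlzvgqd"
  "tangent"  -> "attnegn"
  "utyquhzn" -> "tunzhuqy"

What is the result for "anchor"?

narohc

The rule is to move the first 2 characters to the end (rotate left by 2), then reverse the string.
Starting from "anchor": after the first operation, "choran"; after the second, "narohc".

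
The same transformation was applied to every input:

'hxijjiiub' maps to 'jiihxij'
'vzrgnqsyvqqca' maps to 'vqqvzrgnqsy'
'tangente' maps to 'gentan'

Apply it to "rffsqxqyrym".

The pattern: delete the last 2 characters, then move the last 3 characters to the front (rotate right by 3).
Applying both steps to "rffsqxqyrym": "rffsqxqyr", then "qyrrffsqx".

qyrrffsqx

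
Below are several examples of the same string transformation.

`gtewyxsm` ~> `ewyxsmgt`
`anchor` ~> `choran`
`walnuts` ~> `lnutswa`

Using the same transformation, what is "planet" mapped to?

The pattern: move the first 2 characters to the end (rotate left by 2).
So "planet" becomes "anetpl".

anetpl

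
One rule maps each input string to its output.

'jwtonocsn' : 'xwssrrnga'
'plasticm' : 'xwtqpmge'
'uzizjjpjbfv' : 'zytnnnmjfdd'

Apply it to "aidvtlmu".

The pattern: shift every letter 4 places forward in the alphabet (wrapping around), then sort the characters into reverse alphabetical order.
On "aidvtlmu": the first step gives "emhzxpqy", and the second then gives "zyxqpmhe".

zyxqpmhe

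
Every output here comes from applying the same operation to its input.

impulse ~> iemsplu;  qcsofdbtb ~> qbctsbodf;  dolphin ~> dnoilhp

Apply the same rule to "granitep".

In each case the input is transformed by: take characters alternately from the front and the back (1st, last, 2nd, 2nd-last, ...).
Applying that to "granitep" gives "gpreatni".

gpreatni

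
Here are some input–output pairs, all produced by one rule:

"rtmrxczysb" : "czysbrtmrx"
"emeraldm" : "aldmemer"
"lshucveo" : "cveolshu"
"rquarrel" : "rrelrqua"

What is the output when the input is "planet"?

netpla

The transformation: swap the front and back halves of the string.
Applying that to "planet" gives "netpla".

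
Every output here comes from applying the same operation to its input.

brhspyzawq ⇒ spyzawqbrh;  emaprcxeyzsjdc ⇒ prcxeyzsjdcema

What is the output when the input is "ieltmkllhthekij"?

tmkllhthekijiel

The transformation: move the first 3 characters to the end (rotate left by 3).
Applying that to "ieltmkllhthekij" gives "tmkllhthekijiel".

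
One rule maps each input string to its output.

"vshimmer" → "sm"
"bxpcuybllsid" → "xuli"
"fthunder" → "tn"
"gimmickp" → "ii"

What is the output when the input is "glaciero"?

li

The pattern: delete the last character, then keep one character in every 3, starting at position 2 (positions 2nd, 5th, 8th, ...).
Applying both steps to "glaciero": "glacier", then "li".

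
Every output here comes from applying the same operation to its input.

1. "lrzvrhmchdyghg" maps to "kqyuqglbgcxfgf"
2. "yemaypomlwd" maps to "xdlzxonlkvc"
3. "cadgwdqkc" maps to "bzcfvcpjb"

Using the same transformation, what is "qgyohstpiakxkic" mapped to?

pfxngrsohzjwjhb

What's happening: shift every letter 1 place backward in the alphabet (wrapping around).
So "qgyohstpiakxkic" becomes "pfxngrsohzjwjhb".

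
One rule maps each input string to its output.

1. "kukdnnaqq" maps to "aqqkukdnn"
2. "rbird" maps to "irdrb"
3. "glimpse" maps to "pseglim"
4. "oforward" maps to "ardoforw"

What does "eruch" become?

ucher

What's happening: move the last 3 characters to the front (rotate right by 3).
Applying that to "eruch" gives "ucher".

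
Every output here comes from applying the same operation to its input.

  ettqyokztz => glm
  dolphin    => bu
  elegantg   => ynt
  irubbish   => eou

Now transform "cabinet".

The transformation: shift every letter 13 places forward in the alphabet (wrapping around) — i.e. ROT13, then keep one character in every 3, starting at position 2 (positions 2nd, 5th, 8th, ...).
For "cabinet", step one produces "pnovarg"; step two turns that into "na".

na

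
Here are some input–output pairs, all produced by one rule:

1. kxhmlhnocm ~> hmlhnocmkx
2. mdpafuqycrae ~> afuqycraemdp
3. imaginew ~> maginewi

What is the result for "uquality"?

qualityu

The rule is to move the last 3 characters to the front (rotate right by 3), then swap the front and back halves of the string.
So "uquality" becomes "qualityu".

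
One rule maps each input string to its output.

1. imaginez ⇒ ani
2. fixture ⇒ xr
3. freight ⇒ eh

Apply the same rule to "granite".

Rule — move the first character to the end, then keep one character in every 3, starting at position 2 (positions 2nd, 5th, 8th, ...).
Applying that to "granite" gives "at".

at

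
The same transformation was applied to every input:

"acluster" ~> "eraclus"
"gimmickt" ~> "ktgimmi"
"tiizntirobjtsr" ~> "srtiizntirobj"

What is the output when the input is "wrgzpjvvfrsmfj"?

The pattern: move the last 3 characters to the front (rotate right by 3), then delete the first character.
On "wrgzpjvvfrsmfj": the first step gives "mfjwrgzpjvvfrs", and the second then gives "fjwrgzpjvvfrs".

fjwrgzpjvvfrs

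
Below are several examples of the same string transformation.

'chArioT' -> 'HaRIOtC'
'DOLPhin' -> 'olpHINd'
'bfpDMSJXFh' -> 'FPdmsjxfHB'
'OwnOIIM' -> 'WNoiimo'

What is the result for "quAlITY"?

The rule is to flip the case of every letter, then move the first character to the end.
Working it through for "quAlITY": intermediate "QUaLity", final "UaLityQ".

UaLityQ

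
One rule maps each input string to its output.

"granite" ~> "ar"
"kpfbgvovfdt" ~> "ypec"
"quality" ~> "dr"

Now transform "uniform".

wx

What's happening: keep one character in every 3, starting at position 2 (positions 2nd, 5th, 8th, ...), then shift every letter 9 places forward in the alphabet (wrapping around).
On "uniform": the first step gives "no", and the second then gives "wx".
(Check on "kpfbgvovfdt": → "pgvt" → "ypec" ✓)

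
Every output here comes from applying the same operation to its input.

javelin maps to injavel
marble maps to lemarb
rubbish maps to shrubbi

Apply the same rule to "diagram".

In each case the input is transformed by: move the last 2 characters to the front (rotate right by 2).
Doing the same to "diagram": "amdiagr".

amdiagr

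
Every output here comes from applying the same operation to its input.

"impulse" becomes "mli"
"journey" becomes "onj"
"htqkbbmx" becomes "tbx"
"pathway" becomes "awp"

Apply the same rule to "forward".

What's happening: move the first character to the end, then keep one character in every 3, starting at position 1 (positions 1st, 4th, 7th, ...).
"forward" → "orwardf" → "oaf".

oaf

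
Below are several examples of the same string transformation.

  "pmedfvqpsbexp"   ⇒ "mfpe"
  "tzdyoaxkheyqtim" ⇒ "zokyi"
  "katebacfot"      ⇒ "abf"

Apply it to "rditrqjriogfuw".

drrgw

In each case the input is transformed by: keep one character in every 3, starting at position 2 (positions 2nd, 5th, 8th, ...).
"rditrqjriogfuw" → "drrgw".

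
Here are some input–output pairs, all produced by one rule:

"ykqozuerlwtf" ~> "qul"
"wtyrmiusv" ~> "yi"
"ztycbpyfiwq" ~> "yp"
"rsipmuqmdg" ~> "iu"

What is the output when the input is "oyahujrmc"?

aj

What's happening: keep one character in every 3, starting at position 3 (positions 3rd, 6th, 9th, ...), then delete the last character.
For "oyahujrmc", step one produces "ajc"; step two turns that into "aj".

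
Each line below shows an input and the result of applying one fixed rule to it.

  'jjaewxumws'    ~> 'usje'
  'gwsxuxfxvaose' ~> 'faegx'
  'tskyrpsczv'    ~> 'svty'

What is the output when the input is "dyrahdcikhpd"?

chda

Each output is the input with this applied: keep one character in every 3, starting at position 1 (positions 1st, 4th, 7th, ...), then move the first 2 characters to the end (rotate left by 2).
"dyrahdcikhpd" → "dach" → "chda".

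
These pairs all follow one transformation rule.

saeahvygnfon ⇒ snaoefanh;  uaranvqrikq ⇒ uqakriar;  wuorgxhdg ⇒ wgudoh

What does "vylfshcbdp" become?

vpydlbf

The pattern: take characters alternately from the front and the back (1st, last, 2nd, 2nd-last, ...), then delete the last 3 characters.
"vylfshcbdp" → "vpydlbfcsh" → "vpydlbf".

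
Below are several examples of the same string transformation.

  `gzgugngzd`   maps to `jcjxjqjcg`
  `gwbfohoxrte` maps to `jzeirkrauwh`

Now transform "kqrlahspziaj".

What's happening: shift every letter 3 places forward in the alphabet (wrapping around).
On "kqrlahspziaj" that produces "ntuodkvscldm".

ntuodkvscldm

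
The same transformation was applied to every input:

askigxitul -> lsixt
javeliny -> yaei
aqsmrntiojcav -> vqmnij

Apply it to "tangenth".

hagn

What's happening: move the last 2 characters to the front (rotate right by 2), then keep every other character starting from the second (positions 2nd, 4th, 6th, ...).
Working it through for "tangenth": intermediate "thtangen", final "hagn".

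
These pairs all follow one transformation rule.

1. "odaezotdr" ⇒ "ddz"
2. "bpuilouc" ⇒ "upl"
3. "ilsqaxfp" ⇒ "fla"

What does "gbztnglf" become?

lbn

The rule is to move the last 3 characters to the front (rotate right by 3), then keep one character in every 3, starting at position 2 (positions 2nd, 5th, 8th, ...).
Starting from "gbztnglf": after the first operation, "glfgbztn"; after the second, "lbn".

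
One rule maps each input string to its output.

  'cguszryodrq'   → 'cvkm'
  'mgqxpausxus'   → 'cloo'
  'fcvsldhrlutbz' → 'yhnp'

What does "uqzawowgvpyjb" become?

Each output is the input with this applied: keep one character in every 3, starting at position 2 (positions 2nd, 5th, 8th, ...), then shift every letter 4 places backward in the alphabet (wrapping around).
Working it through for "uqzawowgvpyjb": intermediate "qwgy", final "mscu".

mscu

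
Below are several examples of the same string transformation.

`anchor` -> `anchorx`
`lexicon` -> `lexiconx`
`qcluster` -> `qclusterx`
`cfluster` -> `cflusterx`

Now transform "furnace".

The pattern: append "x".
On "furnace" that produces "furnacex".

furnacex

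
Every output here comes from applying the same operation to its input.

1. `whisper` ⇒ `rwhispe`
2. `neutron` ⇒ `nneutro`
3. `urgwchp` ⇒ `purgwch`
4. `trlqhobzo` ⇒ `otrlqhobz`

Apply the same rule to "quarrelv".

What's happening: move the last character to the front.
On "quarrelv" that produces "vquarrel".

vquarrel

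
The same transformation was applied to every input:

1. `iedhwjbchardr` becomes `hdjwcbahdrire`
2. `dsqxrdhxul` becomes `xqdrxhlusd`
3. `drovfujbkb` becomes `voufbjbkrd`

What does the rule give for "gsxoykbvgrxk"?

What's happening: move the first 2 characters to the end (rotate left by 2), then swap each adjacent pair of characters (1↔2, 3↔4, ...).
Applying both steps to "gsxoykbvgrxk": "xoykbvgrxkgs", then "oxkyvbrgkxsg".
(Check on "iedhwjbchardr": → "dhwjbchardrie" → "hdjwcbahdrire" ✓)

oxkyvbrgkxsg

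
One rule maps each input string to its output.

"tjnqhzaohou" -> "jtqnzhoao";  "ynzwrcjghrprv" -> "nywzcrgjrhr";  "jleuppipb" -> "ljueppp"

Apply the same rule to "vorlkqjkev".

ovlrqkkj

The transformation: swap each adjacent pair of characters (1↔2, 3↔4, ...), then delete the last 2 characters.
Working it through for "vorlkqjkev": intermediate "ovlrqkkjve", final "ovlrqkkj".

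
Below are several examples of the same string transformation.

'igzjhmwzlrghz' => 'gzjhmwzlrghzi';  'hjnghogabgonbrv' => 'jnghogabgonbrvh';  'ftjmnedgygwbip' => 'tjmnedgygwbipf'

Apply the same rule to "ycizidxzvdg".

cizidxzvdgy

Rule — move the first character to the end.
For "ycizidxzvdg" the result is "cizidxzvdgy".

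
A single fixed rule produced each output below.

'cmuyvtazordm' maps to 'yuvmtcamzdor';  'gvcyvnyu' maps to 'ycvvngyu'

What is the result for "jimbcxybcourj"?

bmcixjyjbrcuo

The pattern: move the first 3 characters to the end (rotate left by 3), then take characters alternately from the front and the back (1st, last, 2nd, 2nd-last, ...).
Doing the same to "jimbcxybcourj": "bmcixjyjbrcuo".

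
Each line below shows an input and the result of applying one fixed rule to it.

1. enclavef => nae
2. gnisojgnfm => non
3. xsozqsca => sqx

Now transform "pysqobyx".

yop

The transformation: swap the first and last characters, then keep one character in every 3, starting at position 2 (positions 2nd, 5th, 8th, ...).
For "pysqobyx", step one produces "xysqobyp"; step two turns that into "yop".
(Check on "enclavef": → "fnclavee" → "nae" ✓)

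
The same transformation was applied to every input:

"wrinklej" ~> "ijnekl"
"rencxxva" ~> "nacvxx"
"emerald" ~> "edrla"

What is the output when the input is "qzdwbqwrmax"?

Looking at the pairs, the operation is to delete the first 2 characters, then take characters alternately from the front and the back (1st, last, 2nd, 2nd-last, ...).
On "qzdwbqwrmax": the first step gives "dwbqwrmax", and the second then gives "dxwabmqrw".

dxwabmqrw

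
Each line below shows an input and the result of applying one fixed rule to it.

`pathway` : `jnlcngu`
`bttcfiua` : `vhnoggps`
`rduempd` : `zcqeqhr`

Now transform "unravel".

The transformation: move the last 3 characters to the front (rotate right by 3), then shift every letter 13 places forward in the alphabet (wrapping around) — i.e. ROT13.
So "unravel" becomes "iryhaen".

iryhaen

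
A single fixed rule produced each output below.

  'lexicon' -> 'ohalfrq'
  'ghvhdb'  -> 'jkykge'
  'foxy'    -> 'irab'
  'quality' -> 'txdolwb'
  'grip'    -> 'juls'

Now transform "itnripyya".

What's happening: shift every letter 3 places forward in the alphabet (wrapping around).
Applying that to "itnripyya" gives "lwqulsbbd".

lwqulsbbd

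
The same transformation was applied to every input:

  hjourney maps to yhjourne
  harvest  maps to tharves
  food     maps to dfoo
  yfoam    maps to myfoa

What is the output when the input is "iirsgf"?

fiirsg

In each case the input is transformed by: move the last character to the front.
For "iirsgf" the result is "fiirsg".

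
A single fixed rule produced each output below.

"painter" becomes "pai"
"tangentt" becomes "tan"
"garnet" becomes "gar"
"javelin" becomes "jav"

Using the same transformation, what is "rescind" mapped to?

res

Rule — keep only the first 3 characters.
For "rescind" the result is "res".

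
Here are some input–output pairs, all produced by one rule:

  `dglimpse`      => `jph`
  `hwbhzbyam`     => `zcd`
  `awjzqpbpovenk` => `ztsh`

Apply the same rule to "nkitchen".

nfq

Looking at the pairs, the operation is to shift every letter 3 places forward in the alphabet (wrapping around), then keep one character in every 3, starting at position 2 (positions 2nd, 5th, 8th, ...).
On "nkitchen": the first step gives "qnlwfkhq", and the second then gives "nfq".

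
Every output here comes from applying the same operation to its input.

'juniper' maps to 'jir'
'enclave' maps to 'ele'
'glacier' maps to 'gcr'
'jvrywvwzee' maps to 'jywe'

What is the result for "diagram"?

dgm

What's happening: keep one character in every 3, starting at position 1 (positions 1st, 4th, 7th, ...).
"diagram" → "dgm".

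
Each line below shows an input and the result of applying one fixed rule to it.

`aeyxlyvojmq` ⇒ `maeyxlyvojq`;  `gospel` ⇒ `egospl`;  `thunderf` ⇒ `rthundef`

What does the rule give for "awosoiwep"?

In each case the input is transformed by: move the last character to the front, then swap the first and last characters.
For "awosoiwep", step one produces "pawosoiwe"; step two turns that into "eawosoiwp".

eawosoiwp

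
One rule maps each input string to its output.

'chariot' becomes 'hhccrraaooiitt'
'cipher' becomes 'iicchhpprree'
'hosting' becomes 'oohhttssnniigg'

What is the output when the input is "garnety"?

aaggnnrrtteeyy

What's happening: swap each adjacent pair of characters (1↔2, 3↔4, ...), then double every character.
"garnety" → "agnrtey" → "aaggnnrrtteeyy".
(Check on "chariot": → "hcraoit" → "hhccrraaooiitt" ✓)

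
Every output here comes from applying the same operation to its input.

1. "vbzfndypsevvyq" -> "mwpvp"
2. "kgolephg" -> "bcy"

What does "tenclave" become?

ktm

Each output is the input with this applied: shift every letter 9 places backward in the alphabet (wrapping around), then keep one character in every 3, starting at position 1 (positions 1st, 4th, 7th, ...).
Applying both steps to "tenclave": "kvetcrmv", then "ktm".
(Check on "kgolephg": → "bxfcvgyx" → "bcy" ✓)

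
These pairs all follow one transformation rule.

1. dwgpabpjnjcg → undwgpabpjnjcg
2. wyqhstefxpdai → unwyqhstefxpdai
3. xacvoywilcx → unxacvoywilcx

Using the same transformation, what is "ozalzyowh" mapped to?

unozalzyowh

What's happening: prepend "un".
Doing the same to "ozalzyowh": "unozalzyowh".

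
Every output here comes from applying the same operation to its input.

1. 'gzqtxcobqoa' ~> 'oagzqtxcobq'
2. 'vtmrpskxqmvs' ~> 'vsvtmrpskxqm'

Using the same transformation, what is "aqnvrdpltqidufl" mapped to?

flaqnvrdpltqidu

The transformation: move the last 2 characters to the front (rotate right by 2).
For "aqnvrdpltqidufl" the result is "flaqnvrdpltqidu".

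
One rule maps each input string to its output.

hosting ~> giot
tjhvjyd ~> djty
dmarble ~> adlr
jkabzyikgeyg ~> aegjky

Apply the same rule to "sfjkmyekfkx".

efkksy

Looking at the pairs, the operation is to sort the characters into alphabetical order, then keep every other character starting from the first (positions 1st, 3rd, 5th, ...).
Starting from "sfjkmyekfkx": after the first operation, "effjkkkmsxy"; after the second, "efkksy".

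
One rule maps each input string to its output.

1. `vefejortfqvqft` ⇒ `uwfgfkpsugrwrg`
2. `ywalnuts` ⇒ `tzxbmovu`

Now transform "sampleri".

jtbnqmfs

What's happening: move the last character to the front, then shift every letter 1 place forward in the alphabet (wrapping around).
Starting from "sampleri": after the first operation, "isampler"; after the second, "jtbnqmfs".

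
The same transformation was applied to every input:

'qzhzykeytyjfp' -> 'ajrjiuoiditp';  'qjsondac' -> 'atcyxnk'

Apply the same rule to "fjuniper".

ptexszo

In each case the input is transformed by: shift every letter 10 places forward in the alphabet (wrapping around), then delete the last character.
"fjuniper" → "ptexszob" → "ptexszo".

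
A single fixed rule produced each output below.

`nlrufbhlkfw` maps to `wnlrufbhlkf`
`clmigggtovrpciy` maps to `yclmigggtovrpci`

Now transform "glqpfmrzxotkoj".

What's happening: move the last character to the front.
For "glqpfmrzxotkoj" the result is "jglqpfmrzxotko".

jglqpfmrzxotko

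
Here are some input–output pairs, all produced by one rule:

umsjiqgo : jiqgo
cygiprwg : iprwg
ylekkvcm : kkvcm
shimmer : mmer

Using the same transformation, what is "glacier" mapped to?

The rule is to delete the first 3 characters.
Applying that to "glacier" gives "cier".

cier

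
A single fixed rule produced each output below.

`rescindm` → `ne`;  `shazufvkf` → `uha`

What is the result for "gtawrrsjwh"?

trg

Looking at the pairs, the operation is to sort the characters into reverse alphabetical order, then keep one character in every 3, starting at position 3 (positions 3rd, 6th, 9th, ...).
For "gtawrrsjwh", step one produces "wwtsrrjhga"; step two turns that into "trg".
(Check on "shazufvkf": → "zvuskhffa" → "uha" ✓)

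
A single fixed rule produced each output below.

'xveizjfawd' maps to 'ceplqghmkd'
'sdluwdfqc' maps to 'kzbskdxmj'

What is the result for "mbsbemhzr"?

The transformation: swap each adjacent pair of characters (1↔2, 3↔4, ...), then shift every letter 7 places forward in the alphabet (wrapping around).
Applying both steps to "mbsbemhzr": "bmbsmezhr", then "itiztlgoy".

itiztlgoy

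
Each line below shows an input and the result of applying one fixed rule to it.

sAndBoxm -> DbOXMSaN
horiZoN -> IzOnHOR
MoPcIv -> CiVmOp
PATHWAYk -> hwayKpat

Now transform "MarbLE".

BlemAR

The rule is to move the first 3 characters to the end (rotate left by 3), then flip the case of every letter.
Doing the same to "MarbLE": "BlemAR".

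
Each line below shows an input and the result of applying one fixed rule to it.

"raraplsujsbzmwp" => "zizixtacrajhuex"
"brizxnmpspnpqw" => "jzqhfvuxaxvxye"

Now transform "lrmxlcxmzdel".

Rule — shift every letter 8 places forward in the alphabet (wrapping around).
Doing the same to "lrmxlcxmzdel": "tzuftkfuhlmt".

tzuftkfuhlmt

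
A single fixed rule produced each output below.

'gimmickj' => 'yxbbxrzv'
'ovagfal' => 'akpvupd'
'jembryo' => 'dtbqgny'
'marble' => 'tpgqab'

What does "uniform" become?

bcxudgj

The pattern: swap the first and last characters, then shift every letter 11 places backward in the alphabet (wrapping around).
On "uniform": the first step gives "mniforu", and the second then gives "bcxudgj".
(Check on "gimmickj": → "jimmickg" → "yxbbxrzv" ✓)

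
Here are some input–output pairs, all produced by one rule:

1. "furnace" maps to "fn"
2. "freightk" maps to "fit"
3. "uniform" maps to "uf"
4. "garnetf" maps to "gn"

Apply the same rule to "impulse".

iu

Rule — move the last character to the front, then keep one character in every 3, starting at position 2 (positions 2nd, 5th, 8th, ...).
For "impulse", step one produces "eimpuls"; step two turns that into "iu".
(Check on "furnace": → "efurnac" → "fn" ✓)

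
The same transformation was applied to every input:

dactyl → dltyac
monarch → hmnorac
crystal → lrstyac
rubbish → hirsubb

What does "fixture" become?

What's happening: sort the characters into alphabetical order, then move the first 2 characters to the end (rotate left by 2).
Working it through for "fixture": intermediate "efirtux", final "irtuxef".

irtuxef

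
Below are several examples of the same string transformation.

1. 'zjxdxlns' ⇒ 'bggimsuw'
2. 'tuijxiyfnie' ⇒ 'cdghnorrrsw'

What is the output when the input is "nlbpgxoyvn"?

Each output is the input with this applied: shift every letter 9 places forward in the alphabet (wrapping around), then sort the characters into alphabetical order.
On "nlbpgxoyvn": the first step gives "wukypgxhew", and the second then gives "eghkpuwwxy".

eghkpuwwxy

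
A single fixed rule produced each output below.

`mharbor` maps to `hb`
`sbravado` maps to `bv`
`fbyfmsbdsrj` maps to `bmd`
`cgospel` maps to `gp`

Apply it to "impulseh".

ml

Rule — move the last character to the front, then keep one character in every 3, starting at position 3 (positions 3rd, 6th, 9th, ...).
So "impulseh" becomes "ml".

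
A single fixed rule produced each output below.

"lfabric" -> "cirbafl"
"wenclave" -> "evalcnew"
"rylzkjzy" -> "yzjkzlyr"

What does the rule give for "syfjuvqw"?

The rule is to reverse the string.
Applying that to "syfjuvqw" gives "wqvujfys".

wqvujfys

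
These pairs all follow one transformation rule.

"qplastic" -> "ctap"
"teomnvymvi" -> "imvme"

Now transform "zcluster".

rtuc

The transformation: reverse the string, then keep every other character starting from the first (positions 1st, 3rd, 5th, ...).
"zcluster" → "rtuc".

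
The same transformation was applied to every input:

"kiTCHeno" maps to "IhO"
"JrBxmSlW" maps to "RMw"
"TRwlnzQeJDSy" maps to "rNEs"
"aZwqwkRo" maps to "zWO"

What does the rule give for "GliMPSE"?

The pattern: keep one character in every 3, starting at position 2 (positions 2nd, 5th, 8th, ...), then flip the case of every letter.
Applying both steps to "GliMPSE": "lP", then "Lp".
(Check on "kiTCHeno": → "iHo" → "IhO" ✓)

Lp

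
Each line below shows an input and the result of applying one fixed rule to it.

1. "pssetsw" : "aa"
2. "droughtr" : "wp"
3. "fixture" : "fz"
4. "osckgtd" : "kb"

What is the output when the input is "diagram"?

ii

Rule — keep one character in every 3, starting at position 3 (positions 3rd, 6th, 9th, ...), then shift every letter 8 places forward in the alphabet (wrapping around).
Starting from "diagram": after the first operation, "aa"; after the second, "ii".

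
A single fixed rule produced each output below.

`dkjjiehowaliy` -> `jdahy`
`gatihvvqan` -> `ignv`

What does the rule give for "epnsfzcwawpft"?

Rule — keep one character in every 3, starting at position 1 (positions 1st, 4th, 7th, ...), then swap each adjacent pair of characters (1↔2, 3↔4, ...).
Applying both steps to "epnsfzcwawpft": "escwt", then "sewct".

sewct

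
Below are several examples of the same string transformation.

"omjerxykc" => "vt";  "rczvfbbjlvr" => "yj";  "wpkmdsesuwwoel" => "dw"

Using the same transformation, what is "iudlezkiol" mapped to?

Looking at the pairs, the operation is to shift every letter 7 places forward in the alphabet (wrapping around), then keep only the first 2 characters.
Starting from "iudlezkiol": after the first operation, "pbkslgrpvs"; after the second, "pb".
(Check on "omjerxykc": → "vtqlyefrj" → "vt" ✓)

pb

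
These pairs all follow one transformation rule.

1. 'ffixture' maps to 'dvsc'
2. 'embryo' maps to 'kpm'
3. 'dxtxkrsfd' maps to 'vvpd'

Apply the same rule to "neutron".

crm

The pattern: keep every other character starting from the second (positions 2nd, 4th, 6th, ...), then shift every letter 2 places backward in the alphabet (wrapping around).
"neutron" → "crm".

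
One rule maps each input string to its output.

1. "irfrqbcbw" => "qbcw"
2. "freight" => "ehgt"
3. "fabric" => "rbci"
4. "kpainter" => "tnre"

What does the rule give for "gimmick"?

mcik

The rule is to swap each adjacent pair of characters (1↔2, 3↔4, ...), then keep only the last 4 characters.
On "gimmick": the first step gives "igmmcik", and the second then gives "mcik".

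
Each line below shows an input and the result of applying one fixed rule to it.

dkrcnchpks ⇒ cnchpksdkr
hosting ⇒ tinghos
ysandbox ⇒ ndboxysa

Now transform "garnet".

netgar

The transformation: move the first 3 characters to the end (rotate left by 3).
Applying that to "garnet" gives "netgar".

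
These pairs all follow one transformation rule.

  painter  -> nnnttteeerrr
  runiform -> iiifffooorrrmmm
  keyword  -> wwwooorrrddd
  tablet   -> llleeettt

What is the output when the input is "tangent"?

What's happening: delete the first 3 characters, then repeat every character 3 times.
For "tangent", step one produces "gent"; step two turns that into "gggeeennnttt".

gggeeennnttt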